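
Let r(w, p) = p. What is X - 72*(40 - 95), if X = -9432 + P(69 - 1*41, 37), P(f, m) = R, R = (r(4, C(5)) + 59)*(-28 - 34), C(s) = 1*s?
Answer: -9440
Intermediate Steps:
C(s) = s
R = -3968 (R = (5 + 59)*(-28 - 34) = 64*(-62) = -3968)
P(f, m) = -3968
X = -13400 (X = -9432 - 3968 = -13400)
X - 72*(40 - 95) = -13400 - 72*(40 - 95) = -13400 - 72*(-55) = -13400 + 3960 = -9440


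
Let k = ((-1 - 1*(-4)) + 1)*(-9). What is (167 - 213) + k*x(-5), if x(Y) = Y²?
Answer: -946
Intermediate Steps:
k = -36 (k = ((-1 + 4) + 1)*(-9) = (3 + 1)*(-9) = 4*(-9) = -36)
(167 - 213) + k*x(-5) = (167 - 213) - 36*(-5)² = -46 - 36*25 = -46 - 900 = -946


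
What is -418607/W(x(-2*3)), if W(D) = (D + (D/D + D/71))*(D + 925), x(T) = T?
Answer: 29721097/331759 ≈ 89.586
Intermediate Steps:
W(D) = (1 + 72*D/71)*(925 + D) (W(D) = (D + (1 + D*(1/71)))*(925 + D) = (D + (1 + D/71))*(925 + D) = (1 + 72*D/71)*(925 + D))
-418607/W(x(-2*3)) = -418607/(925 + 72*(-2*3)²/71 + 66671*(-2*3)/71) = -418607/(925 + (72/71)*(-6)² + (66671/71)*(-6)) = -418607/(925 + (72/71)*36 - 400026/71) = -418607/(925 + 2592/71 - 400026/71) = -418607/(-331759/71) = -418607*(-71/331759) = 29721097/331759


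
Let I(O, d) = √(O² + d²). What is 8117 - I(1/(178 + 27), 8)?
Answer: 8117 - √2689601/205 ≈ 8109.0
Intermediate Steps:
8117 - I(1/(178 + 27), 8) = 8117 - √((1/(178 + 27))² + 8²) = 8117 - √((1/205)² + 64) = 8117 - √(1/42025 + 64) = 8117 - √(2689601/42025) = 8117 - √2689601/205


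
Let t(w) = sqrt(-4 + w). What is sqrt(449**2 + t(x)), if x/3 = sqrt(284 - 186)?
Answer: sqrt(201601 + sqrt(-4 + 21*sqrt(2))) ≈ 449.01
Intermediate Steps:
x = 21*sqrt(2) (x = 3*sqrt(284 - 186) = 3*sqrt(98) = 3*(7*sqrt(2)) = 21*sqrt(2) ≈ 29.698)
sqrt(449**2 + t(x)) = sqrt(449**2 + sqrt(-4 + 21*sqrt(2))) = sqrt(201601 + sqrt(-4 + 21*sqrt(2)))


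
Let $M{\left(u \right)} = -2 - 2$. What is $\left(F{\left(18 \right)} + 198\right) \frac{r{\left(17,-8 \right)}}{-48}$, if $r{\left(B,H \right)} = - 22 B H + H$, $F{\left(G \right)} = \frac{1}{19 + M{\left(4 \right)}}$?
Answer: $- \frac{1108183}{90} \approx -12313.0$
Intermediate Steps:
$M{\left(u \right)} = -4$
$F{\left(G \right)} = \frac{1}{15}$ ($F{\left(G \right)} = \frac{1}{19 - 4} = \frac{1}{15}$)
$r{\left(B,H \right)} = H - 22 B H$ ($r{\left(B,H \right)} = - 22 B H + H = H - 22 B H$)
$\left(F{\left(18 \right)} + 198\right) \frac{r{\left(17,-8 \right)}}{-48} = \left(\frac{1}{15} + 198\right) \frac{\left(-8\right) \left(1 - 374\right)}{-48} = \frac{2971 - 8 \left(1 - 374\right) \left(- \frac{1}{48}\right)}{15} = \frac{2971 \left(-8\right) \left(-373\right) \left(- \frac{1}{48}\right)}{15} = \frac{2971 \cdot 2984 \left(- \frac{1}{48}\right)}{15} = \frac{2971}{15} \left(- \frac{373}{6}\right) = - \frac{1108183}{90}$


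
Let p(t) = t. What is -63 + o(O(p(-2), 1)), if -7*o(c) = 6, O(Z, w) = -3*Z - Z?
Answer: -447/7 ≈ -63.857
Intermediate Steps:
O(Z, w) = -4*Z
o(c) = -6/7 (o(c) = -⅐*6 = -6/7)
-63 + o(O(p(-2), 1)) = -63 - 6/7 = -447/7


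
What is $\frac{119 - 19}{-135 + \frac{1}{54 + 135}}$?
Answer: $- \frac{9450}{12757} \approx -0.74077$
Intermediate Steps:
$\frac{119 - 19}{-135 + \frac{1}{54 + 135}} = \frac{100}{-135 + \frac{1}{189}} = \frac{100}{- \frac{25514}{189}} = 100 \left(- \frac{189}{25514}\right) = - \frac{9450}{12757}$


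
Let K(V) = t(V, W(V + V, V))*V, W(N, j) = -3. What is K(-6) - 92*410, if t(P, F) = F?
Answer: -37702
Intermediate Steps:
K(V) = -3*V
K(-6) - 92*410 = -3*(-6) - 92*410 = 18 - 37720 = -37702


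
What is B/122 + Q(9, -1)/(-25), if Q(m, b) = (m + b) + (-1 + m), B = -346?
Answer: -5301/1525 ≈ -3.4761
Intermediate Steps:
Q(m, b) = -1 + b + 2*m (Q(m, b) = (b + m) + (-1 + m) = -1 + b + 2*m)
B/122 + Q(9, -1)/(-25) = -346/122 + (-1 - 1 + 2*9)/(-25) = -346*1/122 + (-1 - 1 + 18)*(-1/25) = -173/61 + 16*(-1/25) = -173/61 - 16/25 = -5301/1525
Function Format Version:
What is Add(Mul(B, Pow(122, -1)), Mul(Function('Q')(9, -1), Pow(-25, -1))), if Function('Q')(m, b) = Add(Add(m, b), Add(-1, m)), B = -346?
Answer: Rational(-5301, 1525) ≈ -3.4761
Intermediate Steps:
Function('Q')(m, b) = Add(-1, b, Mul(2, m)) (Function('Q')(m, b) = Add(Add(b, m), Add(-1, m)) = Add(-1, b, Mul(2, m)))
Add(Mul(B, Pow(122, -1)), Mul(Function('Q')(9, -1), Pow(-25, -1))) = Add(Mul(-346, Pow(122, -1)), Mul(Add(-1, -1, Mul(2, 9)), Pow(-25, -1))) = Add(Mul(-346, Rational(1, 122)), Mul(Add(-1, -1, 18), Rational(-1, 25))) = Add(Rational(-173, 61), Mul(16, Rational(-1, 25))) = Add(Rational(-173, 61), Rational(-16, 25)) = Rational(-5301, 1525)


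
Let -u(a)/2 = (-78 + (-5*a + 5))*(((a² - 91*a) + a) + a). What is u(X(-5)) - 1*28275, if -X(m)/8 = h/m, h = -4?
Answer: 544773/25 ≈ 21791.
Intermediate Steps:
X(m) = 32/m (X(m) = -(-32)/m = 32/m)
u(a) = -2*(-73 - 5*a)*(a² - 89*a) (u(a) = -2*(-78 + (-5*a + 5))*(((a² - 91*a) + a) + a) = -2*(-78 + (5 - 5*a))*((a² - 90*a) + a) = -2*(-73 - 5*a)*(a² - 89*a))
u(X(-5)) - 1*28275 = 2*(32/(-5))*(-6497 - 11904/(-5) + 5*(32/(-5))²) - 1*28275 = 2*(32*(-⅕))*(-6497 - 11904*(-1)/5 + 5*(32*(-⅕))²) - 28275 = 2*(-32/5)*(-6497 - 372*(-32/5) + 5*(-32/5)²) - 28275 = 2*(-32/5)*(-6497 + 11904/5 + 5*(1024/25)) - 28275 = 2*(-32/5)*(-6497 + 11904/5 + 1024/5) - 28275 = 2*(-32/5)*(-19557/5) - 28275 = 1251648/25 - 28275 = 544773/25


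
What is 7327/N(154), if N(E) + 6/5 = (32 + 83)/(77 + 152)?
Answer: -493495/47 ≈ -10500.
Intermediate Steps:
N(E) = -799/1145 (N(E) = -6/5 + (32 + 83)/(77 + 152) = -6/5 + 115/229 = -799/1145)
7327/N(154) = 7327/(-799/1145) = 7327*(-1145/799) = -493495/47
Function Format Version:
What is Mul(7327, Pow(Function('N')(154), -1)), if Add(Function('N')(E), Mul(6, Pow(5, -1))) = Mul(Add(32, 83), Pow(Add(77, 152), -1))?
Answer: Rational(-493495, 47) ≈ -10500.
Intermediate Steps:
Function('N')(E) = Rational(-799, 1145) (Function('N')(E) = Add(Rational(-6, 5), Mul(Add(32, 83), Pow(Add(77, 152), -1))) = Add(Rational(-6, 5), Mul(115, Pow(229, -1))) = Add(Rational(-6, 5), Mul(115, Rational(1, 229))) = Add(Rational(-6, 5), Rational(115, 229)) = Rational(-799, 1145))
Mul(7327, Pow(Function('N')(154), -1)) = Mul(7327, Pow(Rational(-799, 1145), -1)) = Mul(7327, Rational(-1145, 799)) = Rational(-493495, 47)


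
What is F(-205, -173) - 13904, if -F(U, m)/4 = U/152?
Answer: -528147/38 ≈ -13899.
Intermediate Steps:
F(U, m) = -U/38 (F(U, m) = -4*U/152 = -U/38)
F(-205, -173) - 13904 = -1/38*(-205) - 13904 = 205/38 - 13904 = -528147/38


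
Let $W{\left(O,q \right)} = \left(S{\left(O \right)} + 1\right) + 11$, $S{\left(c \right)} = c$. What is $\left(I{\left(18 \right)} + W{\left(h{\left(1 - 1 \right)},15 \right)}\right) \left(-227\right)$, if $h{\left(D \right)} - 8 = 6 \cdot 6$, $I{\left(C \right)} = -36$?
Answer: $-4540$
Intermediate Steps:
$h{\left(D \right)} = 44$ ($h{\left(D \right)} = 8 + 6 \cdot 6 = 8 + 36 = 44$)
$W{\left(O,q \right)} = 12 + O$ ($W{\left(O,q \right)} = \left(O + 1\right) + 11 = \left(1 + O\right) + 11 = 12 + O$)
$\left(I{\left(18 \right)} + W{\left(h{\left(1 - 1 \right)},15 \right)}\right) \left(-227\right) = \left(-36 + \left(12 + 44\right)\right) \left(-227\right) = \left(-36 + 56\right) \left(-227\right) = 20 \left(-227\right) = -4540$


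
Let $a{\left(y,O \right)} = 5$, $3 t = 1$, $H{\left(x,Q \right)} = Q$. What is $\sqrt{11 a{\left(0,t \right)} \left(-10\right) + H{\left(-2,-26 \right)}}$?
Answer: $24 i \approx 24.0 i$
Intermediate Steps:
$t = \frac{1}{3}$ ($t = \frac{1}{3} \cdot 1 = \frac{1}{3} \approx 0.33333$)
$\sqrt{11 a{\left(0,t \right)} \left(-10\right) + H{\left(-2,-26 \right)}} = \sqrt{11 \cdot 5 \left(-10\right) - 26} = \sqrt{55 \left(-10\right) - 26} = \sqrt{-550 - 26} = \sqrt{-576} = 24 i$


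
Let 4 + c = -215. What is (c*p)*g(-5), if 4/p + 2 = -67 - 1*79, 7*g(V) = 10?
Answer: 2190/259 ≈ 8.4556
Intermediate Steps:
c = -219 (c = -4 - 215 = -219)
g(V) = 10/7 (g(V) = (1/7)*10 = 10/7)
p = -1/37 (p = 4/(-2 + (-67 - 1*79)) = 4/(-2 + (-67 - 79)) = 4/(-2 - 146) = 4/(-148) = 4*(-1/148) = -1/37 ≈ -0.027027)
(c*p)*g(-5) = -219*(-1/37)*(10/7) = (219/37)*(10/7) = 2190/259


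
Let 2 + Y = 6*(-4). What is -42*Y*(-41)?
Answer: -44772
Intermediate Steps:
Y = -26 (Y = -2 + 6*(-4) = -2 - 24 = -26)
-42*Y*(-41) = -42*(-26)*(-41) = 1092*(-41) = -44772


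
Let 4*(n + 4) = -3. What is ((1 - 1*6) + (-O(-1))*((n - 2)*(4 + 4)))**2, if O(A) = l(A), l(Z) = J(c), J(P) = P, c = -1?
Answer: 3481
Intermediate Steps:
l(Z) = -1
O(A) = -1
n = -19/4 (n = -4 + (1/4)*(-3) = -4 - 3/4 = -19/4 ≈ -4.7500)
((1 - 1*6) + (-O(-1))*((n - 2)*(4 + 4)))**2 = ((1 - 1*6) + (-1*(-1))*((-19/4 - 2)*(4 + 4)))**2 = ((1 - 6) + 1*(-27/4*8))**2 = (-5 + 1*(-54))**2 = (-5 - 54)**2 = (-59)**2 = 3481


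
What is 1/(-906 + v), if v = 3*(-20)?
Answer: -1/966 ≈ -0.0010352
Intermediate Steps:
v = -60
1/(-906 + v) = 1/(-906 - 60) = 1/(-966) = -1/966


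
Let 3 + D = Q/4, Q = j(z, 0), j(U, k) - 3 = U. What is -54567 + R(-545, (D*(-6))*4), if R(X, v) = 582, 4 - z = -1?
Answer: -53985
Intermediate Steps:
z = 5 (z = 4 - 1*(-1) = 4 + 1 = 5)
j(U, k) = 3 + U
Q = 8 (Q = 3 + 5 = 8)
D = -1 (D = -3 + 8/4 = -3 + 8*(¼) = -3 + 2 = -1)
-54567 + R(-545, (D*(-6))*4) = -54567 + 582 = -53985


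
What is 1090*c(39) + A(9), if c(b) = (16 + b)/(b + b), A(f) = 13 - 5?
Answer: 30287/39 ≈ 776.59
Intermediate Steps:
A(f) = 8
c(b) = (16 + b)/(2*b) (c(b) = (16 + b)/((2*b)) = (16 + b)*(1/(2*b)) = (16 + b)/(2*b))
1090*c(39) + A(9) = 1090*((½)*(16 + 39)/39) + 8 = 1090*((½)*(1/39)*55) + 8 = 1090*(55/78) + 8 = 29975/39 + 8 = 30287/39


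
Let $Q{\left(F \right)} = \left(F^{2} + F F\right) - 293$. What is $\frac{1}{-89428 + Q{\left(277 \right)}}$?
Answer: $\frac{1}{63737} \approx 1.5689 \cdot 10^{-5}$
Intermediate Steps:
$Q{\left(F \right)} = -293 + 2 F^{2}$ ($Q{\left(F \right)} = \left(F^{2} + F^{2}\right) - 293 = 2 F^{2} - 293 = -293 + 2 F^{2}$)
$\frac{1}{-89428 + Q{\left(277 \right)}} = \frac{1}{-89428 - \left(293 - 2 \cdot 277^{2}\right)} = \frac{1}{-89428 + \left(-293 + 2 \cdot 76729\right)} = \frac{1}{-89428 + \left(-293 + 153458\right)} = \frac{1}{-89428 + 153165} = \frac{1}{63737}$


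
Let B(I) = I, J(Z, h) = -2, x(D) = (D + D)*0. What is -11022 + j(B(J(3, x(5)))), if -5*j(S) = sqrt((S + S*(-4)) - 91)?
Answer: -11022 - I*sqrt(85)/5 ≈ -11022.0 - 1.8439*I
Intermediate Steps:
x(D) = 0 (x(D) = (2*D)*0 = 0)
j(S) = -sqrt(-91 - 3*S)/5 (j(S) = -sqrt((S + S*(-4)) - 91)/5 = -sqrt((S - 4*S) - 91)/5 = -sqrt(-3*S - 91)/5 = -sqrt(-91 - 3*S)/5)
-11022 + j(B(J(3, x(5)))) = -11022 - sqrt(-91 - 3*(-2))/5 = -11022 - sqrt(-91 + 6)/5 = -11022 - I*sqrt(85)/5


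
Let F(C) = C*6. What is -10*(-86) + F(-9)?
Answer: 806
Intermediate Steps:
F(C) = 6*C
-10*(-86) + F(-9) = -10*(-86) + 6*(-9) = 860 - 54 = 806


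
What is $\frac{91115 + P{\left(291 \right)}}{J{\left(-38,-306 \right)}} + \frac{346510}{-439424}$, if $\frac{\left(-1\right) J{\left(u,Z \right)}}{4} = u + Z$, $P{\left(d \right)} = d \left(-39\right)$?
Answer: $\frac{540223391}{9447616} \approx 57.181$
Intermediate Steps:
$P{\left(d \right)} = - 39 d$
$J{\left(u,Z \right)} = - 4 Z - 4 u$ ($J{\left(u,Z \right)} = - 4 \left(u + Z\right) = - 4 \left(Z + u\right) = - 4 Z - 4 u$)
$\frac{91115 + P{\left(291 \right)}}{J{\left(-38,-306 \right)}} + \frac{346510}{-439424} = \frac{91115 - 11349}{\left(-4\right) \left(-306\right) - -152} + \frac{346510}{-439424} = \frac{91115 - 11349}{1224 + 152} + 346510 \left(- \frac{1}{439424}\right) = \frac{79766}{1376} - \frac{173255}{219712} = 79766 \cdot \frac{1}{1376} - \frac{173255}{219712} = \frac{39883}{688} - \frac{173255}{219712} = \frac{540223391}{9447616}$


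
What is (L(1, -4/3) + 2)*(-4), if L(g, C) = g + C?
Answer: -20/3 ≈ -6.6667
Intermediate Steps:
L(g, C) = C + g
(L(1, -4/3) + 2)*(-4) = ((-4/3 + 1) + 2)*(-4) = (-1/3 + 2)*(-4) = (5/3)*(-4) = -20/3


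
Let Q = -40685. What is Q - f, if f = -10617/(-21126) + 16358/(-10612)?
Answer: -7755868291/190637 ≈ -40684.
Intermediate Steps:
f = -198054/190637 (f = -10617*(-1/21126) + 16358*(-1/10612) = 3539/7042 - 8179/5306 = -198054/190637 ≈ -1.0389)
Q - f = -40685 - 1*(-198054/190637) = -40685 + 198054/190637 = -7755868291/190637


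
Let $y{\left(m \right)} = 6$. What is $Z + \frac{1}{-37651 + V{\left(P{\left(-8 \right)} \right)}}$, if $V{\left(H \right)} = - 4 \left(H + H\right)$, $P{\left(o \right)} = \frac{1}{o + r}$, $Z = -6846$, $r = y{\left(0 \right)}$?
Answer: $- \frac{257731363}{37647} \approx -6846.0$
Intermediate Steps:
$r = 6$
$P{\left(o \right)} = \frac{1}{6 + o}$ ($P{\left(o \right)} = \frac{1}{o + 6} = \frac{1}{6 + o}$)
$V{\left(H \right)} = - 8 H$ ($V{\left(H \right)} = - 4 \cdot 2 H = - 8 H$)
$Z + \frac{1}{-37651 + V{\left(P{\left(-8 \right)} \right)}} = -6846 + \frac{1}{-37651 - \frac{8}{6 - 8}} = -6846 + \frac{1}{-37651 - \frac{8}{-2}} = -6846 + \frac{1}{-37651 - -4} = -6846 + \frac{1}{-37651 + 4} = -6846 + \frac{1}{-37647} = -6846 - \frac{1}{37647} = - \frac{257731363}{37647}$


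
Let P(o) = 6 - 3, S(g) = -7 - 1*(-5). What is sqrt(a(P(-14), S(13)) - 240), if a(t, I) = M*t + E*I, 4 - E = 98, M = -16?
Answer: 10*I ≈ 10.0*I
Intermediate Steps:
E = -94 (E = 4 - 1*98 = 4 - 98 = -94)
S(g) = -2 (S(g) = -7 + 5 = -2)
P(o) = 3
a(t, I) = -94*I - 16*t (a(t, I) = -16*t - 94*I = -94*I - 16*t)
sqrt(a(P(-14), S(13)) - 240) = sqrt((-94*(-2) - 16*3) - 240) = sqrt((188 - 48) - 240) = sqrt(140 - 240) = sqrt(-100) = 10*I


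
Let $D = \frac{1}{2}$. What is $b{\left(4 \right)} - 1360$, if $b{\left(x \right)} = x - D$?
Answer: $- \frac{2713}{2} \approx -1356.5$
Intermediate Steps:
$D = \frac{1}{2} \approx 0.5$
$b{\left(x \right)} = - \frac{1}{2} + x$ ($b{\left(x \right)} = x - \frac{1}{2} = - \frac{1}{2} + x$)
$b{\left(4 \right)} - 1360 = \left(- \frac{1}{2} + 4\right) - 1360 = \frac{7}{2} - 1360 = - \frac{2713}{2}$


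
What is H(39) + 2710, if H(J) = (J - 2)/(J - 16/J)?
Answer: 4079993/1505 ≈ 2711.0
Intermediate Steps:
H(J) = (-2 + J)/(J - 16/J)
H(39) + 2710 = 39*(-2 + 39)/(-16 + 39²) + 2710 = 39*37/(-16 + 1521) + 2710 = 39*37/1505 + 2710 = 39*(1/1505)*37 + 2710 = 1443/1505 + 2710 = 4079993/1505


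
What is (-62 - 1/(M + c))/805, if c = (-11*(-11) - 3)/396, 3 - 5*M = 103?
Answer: -241664/3140305 ≈ -0.076956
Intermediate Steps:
M = -20 (M = 3/5 - 1/5*103 = 3/5 - 103/5 = -20)
c = 59/198 (c = (121 - 3)*(1/396) = 118*(1/396) = 59/198 ≈ 0.29798)
(-62 - 1/(M + c))/805 = (-62 - 1/(-20 + 59/198))/805 = (-62 - 1/(-3901/198))*(1/805) = (-62 - 1*(-198/3901))*(1/805) = (-62 + 198/3901)*(1/805) = -241664/3901*1/805 = -241664/3140305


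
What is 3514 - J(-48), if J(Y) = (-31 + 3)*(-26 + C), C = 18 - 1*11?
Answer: 2982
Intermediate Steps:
C = 7 (C = 18 - 11 = 7)
J(Y) = 532 (J(Y) = (-31 + 3)*(-26 + 7) = -28*(-19) = 532)
3514 - J(-48) = 3514 - 1*532 = 3514 - 532 = 2982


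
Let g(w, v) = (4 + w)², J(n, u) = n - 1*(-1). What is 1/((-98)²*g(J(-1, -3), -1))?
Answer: 1/153664 ≈ 6.5077e-6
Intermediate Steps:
J(n, u) = 1 + n (J(n, u) = n + 1 = 1 + n)
1/((-98)²*g(J(-1, -3), -1)) = 1/((-98)²*(4 + (1 - 1))²) = 1/(9604*(4 + 0)²) = 1/(9604*4²) = 1/(9604*16) = 1/153664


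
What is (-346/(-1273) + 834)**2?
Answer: 1127903472784/1620529 ≈ 6.9601e+5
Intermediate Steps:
(-346/(-1273) + 834)**2 = (-346*(-1/1273) + 834)**2 = (346/1273 + 834)**2 = (1062028/1273)**2 = 1127903472784/1620529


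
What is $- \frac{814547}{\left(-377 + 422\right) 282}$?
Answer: $- \frac{814547}{12690} \approx -64.188$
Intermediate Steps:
$- \frac{814547}{\left(-377 + 422\right) 282} = - \frac{814547}{45 \cdot 282} = - \frac{814547}{12690}$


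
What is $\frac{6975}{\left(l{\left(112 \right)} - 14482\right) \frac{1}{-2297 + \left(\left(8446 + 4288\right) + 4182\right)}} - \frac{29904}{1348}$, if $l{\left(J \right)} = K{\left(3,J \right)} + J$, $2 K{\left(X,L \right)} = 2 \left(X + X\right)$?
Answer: $- \frac{1276683007}{179284} \approx -7121.0$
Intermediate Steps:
$K{\left(X,L \right)} = 2 X$ ($K{\left(X,L \right)} = \frac{2 \left(X + X\right)}{2} = \frac{2 \cdot 2 X}{2} = \frac{4 X}{2} = 2 X$)
$l{\left(J \right)} = 6 + J$ ($l{\left(J \right)} = 2 \cdot 3 + J = 6 + J$)
$\frac{6975}{\left(l{\left(112 \right)} - 14482\right) \frac{1}{-2297 + \left(\left(8446 + 4288\right) + 4182\right)}} - \frac{29904}{1348} = \frac{6975}{\left(\left(6 + 112\right) - 14482\right) \frac{1}{-2297 + \left(\left(8446 + 4288\right) + 4182\right)}} - \frac{29904}{1348} = \frac{6975}{\left(118 - 14482\right) \frac{1}{-2297 + \left(12734 + 4182\right)}} - \frac{7476}{337} = \frac{6975}{\left(-14364\right) \frac{1}{-2297 + 16916}} - \frac{7476}{337} = \frac{6975}{\left(-14364\right) \frac{1}{14619}} - \frac{7476}{337} = \frac{6975}{- \frac{4788}{4873}} - \frac{7476}{337} = 6975 \left(- \frac{4873}{4788}\right) - \frac{7476}{337} = - \frac{3776575}{532} - \frac{7476}{337} = - \frac{1276683007}{179284}$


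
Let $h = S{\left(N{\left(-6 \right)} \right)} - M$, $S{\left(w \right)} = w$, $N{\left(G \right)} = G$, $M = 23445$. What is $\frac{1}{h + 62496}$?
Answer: $\frac{1}{39045} \approx 2.5611 \cdot 10^{-5}$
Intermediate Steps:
$h = -23451$ ($h = -6 - 23445 = -23451$)
$\frac{1}{h + 62496} = \frac{1}{-23451 + 62496} = \frac{1}{39045}$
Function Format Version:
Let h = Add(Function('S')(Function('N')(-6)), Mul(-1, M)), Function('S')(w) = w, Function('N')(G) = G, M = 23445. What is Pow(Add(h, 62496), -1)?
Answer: Rational(1, 39045) ≈ 2.5611e-5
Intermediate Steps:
h = -23451 (h = Add(-6, Mul(-1, 23445)) = Add(-6, -23445) = -23451)
Pow(Add(h, 62496), -1) = Pow(Add(-23451, 62496), -1) = Pow(39045, -1) = Rational(1, 39045)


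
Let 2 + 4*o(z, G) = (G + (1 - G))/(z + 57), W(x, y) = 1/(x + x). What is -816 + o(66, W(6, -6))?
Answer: -401717/492 ≈ -816.50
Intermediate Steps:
W(x, y) = 1/(2*x)
o(z, G) = -½ + 1/(4*(57 + z)) (o(z, G) = -½ + ((G + (1 - G))/(z + 57))/4 = -½ + (1/(57 + z))/4 = -½ + 1/(4*(57 + z)))
-816 + o(66, W(6, -6)) = -816 + (-113 - 2*66)/(4*(57 + 66)) = -816 + (¼)*(-113 - 132)/123 = -816 + (¼)*(1/123)*(-245) = -816 - 245/492 = -401717/492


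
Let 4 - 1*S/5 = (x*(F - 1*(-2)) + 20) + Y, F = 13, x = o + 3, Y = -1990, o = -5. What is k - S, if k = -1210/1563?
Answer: -15662470/1563 ≈ -10021.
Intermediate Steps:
x = -2 (x = -5 + 3 = -2)
k = -1210/1563 (k = -1210*1/1563 = -1210/1563 ≈ -0.77415)
S = 10020 (S = 20 - 5*((-2*(13 - 1*(-2)) + 20) - 1990) = 20 - 5*((-2*(13 + 2) + 20) - 1990) = 20 - 5*((-2*15 + 20) - 1990) = 20 - 5*((-30 + 20) - 1990) = 20 - 5*(-10 - 1990) = 20 - 5*(-2000) = 20 + 10000 = 10020)
k - S = -1210/1563 - 1*10020 = -1210/1563 - 10020 = -15662470/1563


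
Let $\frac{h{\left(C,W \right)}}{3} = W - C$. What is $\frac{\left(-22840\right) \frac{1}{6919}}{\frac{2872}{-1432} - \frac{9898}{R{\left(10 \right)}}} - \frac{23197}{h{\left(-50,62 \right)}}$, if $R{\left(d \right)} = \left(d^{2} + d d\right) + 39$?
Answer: $- \frac{99269139904303}{1439462081904} \approx -68.963$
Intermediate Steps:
$h{\left(C,W \right)} = - 3 C + 3 W$ ($h{\left(C,W \right)} = 3 \left(W - C\right) = - 3 C + 3 W$)
$R{\left(d \right)} = 39 + 2 d^{2}$ ($R{\left(d \right)} = \left(d^{2} + d^{2}\right) + 39 = 2 d^{2} + 39 = 39 + 2 d^{2}$)
$\frac{\left(-22840\right) \frac{1}{6919}}{\frac{2872}{-1432} - \frac{9898}{R{\left(10 \right)}}} - \frac{23197}{h{\left(-50,62 \right)}} = \frac{\left(-22840\right) \frac{1}{6919}}{\frac{2872}{-1432} - \frac{9898}{39 + 2 \cdot 10^{2}}} - \frac{23197}{\left(-3\right) \left(-50\right) + 3 \cdot 62} = \frac{\left(-22840\right) \frac{1}{6919}}{2872 \left(- \frac{1}{1432}\right) - \frac{9898}{39 + 2 \cdot 100}} - \frac{23197}{150 + 186} = - \frac{22840}{6919 \left(- \frac{359}{179} - \frac{9898}{39 + 200}\right)} - \frac{23197}{336} = - \frac{22840}{6919 \left(- \frac{359}{179} - \frac{9898}{239}\right)} - \frac{23197}{336} = - \frac{22840}{6919 \left(- \frac{1857543}{42781}\right)} - \frac{23197}{336} = \left(- \frac{22840}{6919}\right) \left(- \frac{42781}{1857543}\right) - \frac{23197}{336} = \frac{977118040}{12852340017} - \frac{23197}{336} = - \frac{99269139904303}{1439462081904}$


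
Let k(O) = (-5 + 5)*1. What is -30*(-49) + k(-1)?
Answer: 1470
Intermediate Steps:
k(O) = 0 (k(O) = 0*1 = 0)
-30*(-49) + k(-1) = -30*(-49) + 0 = 1470 + 0 = 1470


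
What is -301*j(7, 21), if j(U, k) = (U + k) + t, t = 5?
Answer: -9933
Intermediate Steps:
j(U, k) = 5 + U + k (j(U, k) = (U + k) + 5 = 5 + U + k)
-301*j(7, 21) = -301*(5 + 7 + 21) = -301*33 = -9933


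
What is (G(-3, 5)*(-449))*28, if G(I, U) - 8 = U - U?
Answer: -100576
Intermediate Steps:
G(I, U) = 8 (G(I, U) = 8 + (U - U) = 8 + 0 = 8)
(G(-3, 5)*(-449))*28 = (8*(-449))*28 = -3592*28 = -100576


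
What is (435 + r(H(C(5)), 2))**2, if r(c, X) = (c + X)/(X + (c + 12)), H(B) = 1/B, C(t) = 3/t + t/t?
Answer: 288048784/1521 ≈ 1.8938e+5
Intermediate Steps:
C(t) = 1 + 3/t (C(t) = 3/t + 1 = 1 + 3/t)
r(c, X) = (X + c)/(12 + X + c) (r(c, X) = (X + c)/(X + (12 + c)) = (X + c)/(12 + X + c))
(435 + r(H(C(5)), 2))**2 = (435 + (2 + 1/((3 + 5)/5))/(12 + 2 + 1/((3 + 5)/5)))**2 = (435 + (2 + 1/((1/5)*8))/(12 + 2 + 1/((1/5)*8)))**2 = (435 + (2 + 1/(8/5))/(12 + 2 + 1/(8/5)))**2 = (435 + (2 + 5/8)/(12 + 2 + 5/8))**2 = (435 + (21/8)/(117/8))**2 = (435 + (8/117)*(21/8))**2 = (435 + 7/39)**2 = (16972/39)**2 = 288048784/1521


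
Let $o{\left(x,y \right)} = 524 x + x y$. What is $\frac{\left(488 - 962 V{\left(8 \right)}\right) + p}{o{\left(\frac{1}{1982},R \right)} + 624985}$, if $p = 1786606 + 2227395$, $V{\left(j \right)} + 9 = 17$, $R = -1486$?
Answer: $\frac{3970731863}{619359654} \approx 6.411$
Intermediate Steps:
$V{\left(j \right)} = 8$ ($V{\left(j \right)} = -9 + 17 = 8$)
$p = 4014001$
$\frac{\left(488 - 962 V{\left(8 \right)}\right) + p}{o{\left(\frac{1}{1982},R \right)} + 624985} = \frac{\left(488 - 7696\right) + 4014001}{\frac{524 - 1486}{1982} + 624985} = \frac{\left(488 - 7696\right) + 4014001}{\frac{1}{1982} \left(-962\right) + 624985} = \frac{-7208 + 4014001}{- \frac{481}{991} + 624985} = \frac{4006793}{\frac{619359654}{991}} = 4006793 \cdot \frac{991}{619359654} = \frac{3970731863}{619359654}$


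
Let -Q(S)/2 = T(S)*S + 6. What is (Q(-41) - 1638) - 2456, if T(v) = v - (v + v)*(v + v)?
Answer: -558836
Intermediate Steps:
T(v) = v - 4*v² (T(v) = v - 2*v*2*v = v - 4*v²)
Q(S) = -12 - 2*S²*(1 - 4*S) (Q(S) = -2*((S*(1 - 4*S))*S + 6) = -2*(S²*(1 - 4*S) + 6) = -2*(6 + S²*(1 - 4*S)) = -12 - 2*S²*(1 - 4*S))
(Q(-41) - 1638) - 2456 = ((-12 + 2*(-41)²*(-1 + 4*(-41))) - 1638) - 2456 = ((-12 + 2*1681*(-1 - 164)) - 1638) - 2456 = ((-12 + 2*1681*(-165)) - 1638) - 2456 = ((-12 - 554730) - 1638) - 2456 = (-554742 - 1638) - 2456 = -556380 - 2456 = -558836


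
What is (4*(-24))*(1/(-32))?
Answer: 3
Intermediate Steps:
(4*(-24))*(1/(-32)) = -96*(-1)/32 = -96*(-1/32) = 3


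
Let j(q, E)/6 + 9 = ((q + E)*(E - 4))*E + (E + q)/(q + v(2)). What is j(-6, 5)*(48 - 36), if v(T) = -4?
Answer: -5004/5 ≈ -1000.8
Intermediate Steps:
j(q, E) = -54 + 6*(E + q)/(-4 + q) + 6*E*(-4 + E)*(E + q) (j(q, E) = -54 + 6*(((q + E)*(E - 4))*E + (E + q)/(q - 4)) = -54 + 6*(((E + q)*(-4 + E))*E + (E + q)/(-4 + q)) = -54 + 6*(((-4 + E)*(E + q))*E + (E + q)/(-4 + q)) = -54 + 6*(E*(-4 + E)*(E + q) + (E + q)/(-4 + q)) = -54 + 6*((E + q)/(-4 + q) + E*(-4 + E)*(E + q)) = -54 + (6*(E + q)/(-4 + q) + 6*E*(-4 + E)*(E + q)) = -54 + 6*(E + q)/(-4 + q) + 6*E*(-4 + E)*(E + q))
j(-6, 5)*(48 - 36) = (6*(36 + 5 - 8*(-6) - 4*5³ + 16*5² - 6*5³ + 5²*(-6)² - 8*(-6)*5² - 4*5*(-6)² + 16*5*(-6))/(-4 - 6))*(48 - 36) = (6*(36 + 5 + 48 - 4*125 + 16*25 - 6*125 + 25*36 - 8*(-6)*25 - 4*5*36 - 480)/(-10))*12 = (6*(-⅒)*(36 + 5 + 48 - 500 + 400 - 750 + 900 + 1200 - 720 - 480))*12 = (6*(-⅒)*139)*12 = -417/5*12 = -5004/5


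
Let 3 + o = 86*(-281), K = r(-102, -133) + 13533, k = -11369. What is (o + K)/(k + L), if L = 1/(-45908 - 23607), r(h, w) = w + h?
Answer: 755697565/790316036 ≈ 0.95620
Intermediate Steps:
r(h, w) = h + w
K = 13298 (K = (-102 - 133) + 13533 = -235 + 13533 = 13298)
o = -24169 (o = -3 + 86*(-281) = -3 - 24166 = -24169)
L = -1/69515 (L = 1/(-69515) = -1/69515 ≈ -1.4385e-5)
(o + K)/(k + L) = (-24169 + 13298)/(-11369 - 1/69515) = -10871/(-790316036/69515) = -10871*(-69515/790316036) = 755697565/790316036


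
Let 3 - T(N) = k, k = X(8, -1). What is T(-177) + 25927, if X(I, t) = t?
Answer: 25931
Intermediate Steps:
k = -1
T(N) = 4 (T(N) = 3 - 1*(-1) = 3 + 1 = 4)
T(-177) + 25927 = 4 + 25927 = 25931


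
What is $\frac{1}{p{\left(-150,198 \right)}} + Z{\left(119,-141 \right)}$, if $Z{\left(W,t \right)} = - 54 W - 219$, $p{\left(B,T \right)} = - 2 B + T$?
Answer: $- \frac{3309209}{498} \approx -6645.0$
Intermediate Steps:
$p{\left(B,T \right)} = T - 2 B$
$Z{\left(W,t \right)} = -219 - 54 W$
$\frac{1}{p{\left(-150,198 \right)}} + Z{\left(119,-141 \right)} = \frac{1}{198 - -300} - 6645 = \frac{1}{198 + 300} - 6645 = \frac{1}{498} - 6645 = - \frac{3309209}{498}$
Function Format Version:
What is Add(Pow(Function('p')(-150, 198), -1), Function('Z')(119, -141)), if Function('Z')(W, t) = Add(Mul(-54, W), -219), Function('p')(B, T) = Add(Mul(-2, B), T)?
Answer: Rational(-3309209, 498) ≈ -6645.0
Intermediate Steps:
Function('p')(B, T) = Add(T, Mul(-2, B))
Function('Z')(W, t) = Add(-219, Mul(-54, W))
Add(Pow(Function('p')(-150, 198), -1), Function('Z')(119, -141)) = Add(Pow(Add(198, Mul(-2, -150)), -1), Add(-219, Mul(-54, 119))) = Add(Pow(Add(198, 300), -1), Add(-219, -6426)) = Add(Pow(498, -1), -6645) = Add(Rational(1, 498), -6645) = Rational(-3309209, 498)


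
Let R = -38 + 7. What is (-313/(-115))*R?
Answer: -9703/115 ≈ -84.374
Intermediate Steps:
R = -31
(-313/(-115))*R = -313/(-115)*(-31) = -313*(-1/115)*(-31) = (313/115)*(-31) = -9703/115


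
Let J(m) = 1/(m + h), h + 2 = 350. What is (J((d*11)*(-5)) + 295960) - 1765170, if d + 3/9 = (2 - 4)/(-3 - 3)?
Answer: -511285079/348 ≈ -1.4692e+6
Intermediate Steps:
d = 0 (d = -⅓ + (2 - 4)/(-3 - 3) = -⅓ - 2/(-6) = -⅓ - 2*(-⅙) = -⅓ + ⅓ = 0)
h = 348 (h = -2 + 350 = 348)
J(m) = 1/(348 + m) (J(m) = 1/(m + 348) = 1/(348 + m))
(J((d*11)*(-5)) + 295960) - 1765170 = (1/(348 + (0*11)*(-5)) + 295960) - 1765170 = (1/(348 + 0*(-5)) + 295960) - 1765170 = (1/(348 + 0) + 295960) - 1765170 = (1/348 + 295960) - 1765170 = 102994081/348 - 1765170 = -511285079/348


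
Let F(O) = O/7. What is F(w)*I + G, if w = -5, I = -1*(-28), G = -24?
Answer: -44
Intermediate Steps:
I = 28
F(O) = O/7 (F(O) = O*(1/7) = O/7)
F(w)*I + G = ((1/7)*(-5))*28 - 24 = -5/7*28 - 24 = -20 - 24 = -44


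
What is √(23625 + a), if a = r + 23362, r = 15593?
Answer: 2*√15645 ≈ 250.16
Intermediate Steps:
a = 38955 (a = 15593 + 23362 = 38955)
√(23625 + a) = √(23625 + 38955) = √62580 = 2*√15645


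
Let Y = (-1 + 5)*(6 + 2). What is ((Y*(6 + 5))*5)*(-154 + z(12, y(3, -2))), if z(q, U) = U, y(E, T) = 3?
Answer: -265760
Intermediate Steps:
Y = 32 (Y = 4*8 = 32)
((Y*(6 + 5))*5)*(-154 + z(12, y(3, -2))) = ((32*(6 + 5))*5)*(-154 + 3) = ((32*11)*5)*(-151) = (352*5)*(-151) = 1760*(-151) = -265760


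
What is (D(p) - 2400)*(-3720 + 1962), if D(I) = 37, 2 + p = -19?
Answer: 4154154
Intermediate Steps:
p = -21 (p = -2 - 19 = -21)
(D(p) - 2400)*(-3720 + 1962) = (37 - 2400)*(-3720 + 1962) = -2363*(-1758) = 4154154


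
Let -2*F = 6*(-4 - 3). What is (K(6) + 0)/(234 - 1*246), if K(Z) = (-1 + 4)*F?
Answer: -21/4 ≈ -5.2500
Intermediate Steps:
F = 21 (F = -3*(-4 - 3) = -3*(-7) = -1/2*(-42) = 21)
K(Z) = 63 (K(Z) = (-1 + 4)*21 = 3*21 = 63)
(K(6) + 0)/(234 - 1*246) = (63 + 0)/(234 - 1*246) = 63/(234 - 246) = 63/(-12) = 63*(-1/12) = -21/4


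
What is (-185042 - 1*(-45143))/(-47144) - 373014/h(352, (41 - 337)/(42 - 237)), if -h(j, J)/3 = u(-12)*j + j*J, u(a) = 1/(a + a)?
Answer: 289306356627/1194298952 ≈ 242.24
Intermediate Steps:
u(a) = 1/(2*a)
h(j, J) = j/8 - 3*J*j (h(j, J) = -3*(((½)/(-12))*j + j*J) = -3*(((½)*(-1/12))*j + J*j) = -3*(-j/24 + J*j) = j/8 - 3*J*j)
(-185042 - 1*(-45143))/(-47144) - 373014/h(352, (41 - 337)/(42 - 237)) = (-185042 - 1*(-45143))/(-47144) - 373014*1/(44*(1 - 24*(41 - 337)/(42 - 237))) = (-185042 + 45143)*(-1/47144) - 373014*1/(44*(1 - (-7104)/(-195))) = -139899*(-1/47144) - 373014*1/(44*(1 - (-7104)*(-1)/195)) = 139899/47144 - 373014*1/(44*(1 - 24*296/195)) = 139899/47144 - 373014*1/(44*(1 - 2368/65)) = 139899/47144 - 373014/((⅛)*352*(-2303/65)) = 139899/47144 - 373014/(-101332/65) = 139899/47144 - 373014*(-65/101332) = 139899/47144 + 12122955/50666 = 289306356627/1194298952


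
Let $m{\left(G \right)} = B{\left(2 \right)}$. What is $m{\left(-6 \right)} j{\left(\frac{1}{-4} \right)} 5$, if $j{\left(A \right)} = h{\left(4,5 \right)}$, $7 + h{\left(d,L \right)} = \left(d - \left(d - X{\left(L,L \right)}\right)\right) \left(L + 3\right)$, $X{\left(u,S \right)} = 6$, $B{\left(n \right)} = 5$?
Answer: $1025$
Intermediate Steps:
$m{\left(G \right)} = 5$
$h{\left(d,L \right)} = 11 + 6 L$ ($h{\left(d,L \right)} = -7 + \left(d - \left(-6 + d\right)\right) \left(L + 3\right) = -7 + 6 \left(3 + L\right) = -7 + \left(18 + 6 L\right) = 11 + 6 L$)
$j{\left(A \right)} = 41$ ($j{\left(A \right)} = 11 + 6 \cdot 5 = 11 + 30 = 41$)
$m{\left(-6 \right)} j{\left(\frac{1}{-4} \right)} 5 = 5 \cdot 41 \cdot 5 = 205 \cdot 5 = 1025$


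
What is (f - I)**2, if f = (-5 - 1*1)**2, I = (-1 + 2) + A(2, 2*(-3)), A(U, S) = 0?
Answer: 1225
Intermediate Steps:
I = 1 (I = (-1 + 2) + 0 = 1 + 0 = 1)
f = 36 (f = (-5 - 1)**2 = (-6)**2 = 36)
(f - I)**2 = (36 - 1*1)**2 = (36 - 1)**2 = 35**2 = 1225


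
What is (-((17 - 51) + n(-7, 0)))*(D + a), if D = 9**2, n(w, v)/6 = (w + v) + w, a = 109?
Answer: 22420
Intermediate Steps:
n(w, v) = 6*v + 12*w (n(w, v) = 6*((w + v) + w) = 6*((v + w) + w) = 6*(v + 2*w) = 6*v + 12*w)
D = 81
(-((17 - 51) + n(-7, 0)))*(D + a) = (-((17 - 51) + (6*0 + 12*(-7))))*(81 + 109) = -(-34 + (0 - 84))*190 = -(-34 - 84)*190 = -1*(-118)*190 = 118*190 = 22420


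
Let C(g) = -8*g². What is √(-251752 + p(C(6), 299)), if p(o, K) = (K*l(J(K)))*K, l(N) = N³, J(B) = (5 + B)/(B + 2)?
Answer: 6*I*√36402862178858/90601 ≈ 399.56*I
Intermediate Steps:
J(B) = (5 + B)/(2 + B)
p(o, K) = K²*(5 + K)³/(2 + K)³ (p(o, K) = (K*((5 + K)/(2 + K))³)*K = (K*((5 + K)³/(2 + K)³))*K = (K*(5 + K)³/(2 + K)³)*K = K²*(5 + K)³/(2 + K)³)
√(-251752 + p(C(6), 299)) = √(-251752 + 299²*(5 + 299)³/(2 + 299)³) = √(-251752 + 89401*304³/301³) = √(-251752 + 89401*(1/27270901)*28094464) = √(-251752 + 2511673176064/27270901) = √(-4353830692488/27270901) = 6*I*√36402862178858/90601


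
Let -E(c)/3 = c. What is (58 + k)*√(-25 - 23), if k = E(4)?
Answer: 184*I*√3 ≈ 318.7*I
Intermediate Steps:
E(c) = -3*c
k = -12 (k = -3*4 = -12)
(58 + k)*√(-25 - 23) = (58 - 12)*√(-25 - 23) = 46*√(-48) = 46*(4*I*√3) = 184*I*√3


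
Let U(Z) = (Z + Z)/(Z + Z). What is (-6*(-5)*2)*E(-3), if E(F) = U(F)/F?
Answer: -20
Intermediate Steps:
U(Z) = 1 (U(Z) = (2*Z)/((2*Z)) = (2*Z)*(1/(2*Z)) = 1)
E(F) = 1/F
(-6*(-5)*2)*E(-3) = (-6*(-5)*2)/(-3) = (30*2)*(-1/3) = 60*(-1/3) = -20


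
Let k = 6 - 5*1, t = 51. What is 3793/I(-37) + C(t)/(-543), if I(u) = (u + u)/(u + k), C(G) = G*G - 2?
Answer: 36976619/20091 ≈ 1840.5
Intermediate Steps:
k = 1 (k = 6 - 5 = 1)
C(G) = -2 + G² (C(G) = G² - 2 = -2 + G²)
I(u) = 2*u/(1 + u) (I(u) = (u + u)/(u + 1) = (2*u)/(1 + u) = 2*u/(1 + u))
3793/I(-37) + C(t)/(-543) = 3793/((2*(-37)/(1 - 37))) + (-2 + 51²)/(-543) = 3793/((2*(-37)/(-36))) + (-2 + 2601)*(-1/543) = 3793/((2*(-37)*(-1/36))) + 2599*(-1/543) = 3793/(37/18) - 2599/543 = 3793*(18/37) - 2599/543 = 68274/37 - 2599/543 = 36976619/20091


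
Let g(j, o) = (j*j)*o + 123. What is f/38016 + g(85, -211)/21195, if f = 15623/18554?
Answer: -39822208163209/553698858240 ≈ -71.920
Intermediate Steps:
g(j, o) = 123 + o*j² (g(j, o) = j²*o + 123 = o*j² + 123 = 123 + o*j²)
f = 15623/18554 (f = 15623*(1/18554) = 15623/18554 ≈ 0.84203)
f/38016 + g(85, -211)/21195 = (15623/18554)/38016 + (123 - 211*85²)/21195 = (15623/18554)*(1/38016) + (123 - 211*7225)*(1/21195) = 15623/705348864 + (123 - 1524475)*(1/21195) = 15623/705348864 - 1524352*1/21195 = 15623/705348864 - 1524352/21195 = -39822208163209/553698858240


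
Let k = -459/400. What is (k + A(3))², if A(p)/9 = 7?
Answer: 612117081/160000 ≈ 3825.7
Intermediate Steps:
A(p) = 63 (A(p) = 9*7 = 63)
k = -459/400 (k = -459*1/400 = -459/400 ≈ -1.1475)
(k + A(3))² = (-459/400 + 63)² = (24741/400)² = 612117081/160000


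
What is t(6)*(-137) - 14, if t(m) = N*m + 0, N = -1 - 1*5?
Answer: 4918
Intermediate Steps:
N = -6 (N = -1 - 5 = -6)
t(m) = -6*m (t(m) = -6*m + 0 = -6*m)
t(6)*(-137) - 14 = -6*6*(-137) - 14 = -36*(-137) - 14 = 4932 - 14 = 4918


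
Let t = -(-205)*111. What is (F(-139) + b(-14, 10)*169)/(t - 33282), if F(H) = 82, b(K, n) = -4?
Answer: 18/319 ≈ 0.056426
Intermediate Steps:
t = 22755 (t = -205*(-111) = 22755)
(F(-139) + b(-14, 10)*169)/(t - 33282) = (82 - 4*169)/(22755 - 33282) = (82 - 676)/(-10527) = -594*(-1/10527) = 18/319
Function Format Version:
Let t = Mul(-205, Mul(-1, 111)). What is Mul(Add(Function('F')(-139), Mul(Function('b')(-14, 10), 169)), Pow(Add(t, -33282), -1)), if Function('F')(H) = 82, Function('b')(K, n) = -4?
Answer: Rational(18, 319) ≈ 0.056426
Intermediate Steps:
t = 22755 (t = Mul(-205, -111) = 22755)
Mul(Add(Function('F')(-139), Mul(Function('b')(-14, 10), 169)), Pow(Add(t, -33282), -1)) = Mul(Add(82, Mul(-4, 169)), Pow(Add(22755, -33282), -1)) = Mul(Add(82, -676), Pow(-10527, -1)) = Mul(-594, Rational(-1, 10527)) = Rational(18, 319)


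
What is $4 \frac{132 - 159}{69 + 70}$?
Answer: $- \frac{108}{139} \approx -0.77698$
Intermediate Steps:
$4 \frac{132 - 159}{69 + 70} = 4 \left(- \frac{27}{139}\right) = - \frac{108}{139}$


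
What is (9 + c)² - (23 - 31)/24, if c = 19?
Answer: 2353/3 ≈ 784.33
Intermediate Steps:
(9 + c)² - (23 - 31)/24 = (9 + 19)² - (23 - 31)/24 = 28² - (-8)/24 = 784 - 1*(-⅓) = 784 + ⅓ = 2353/3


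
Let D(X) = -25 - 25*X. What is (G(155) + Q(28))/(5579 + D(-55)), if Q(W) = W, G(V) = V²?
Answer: 24053/6929 ≈ 3.4714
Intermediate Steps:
(G(155) + Q(28))/(5579 + D(-55)) = (155² + 28)/(5579 + (-25 - 25*(-55))) = (24025 + 28)/(5579 + (-25 + 1375)) = 24053/(5579 + 1350) = 24053/6929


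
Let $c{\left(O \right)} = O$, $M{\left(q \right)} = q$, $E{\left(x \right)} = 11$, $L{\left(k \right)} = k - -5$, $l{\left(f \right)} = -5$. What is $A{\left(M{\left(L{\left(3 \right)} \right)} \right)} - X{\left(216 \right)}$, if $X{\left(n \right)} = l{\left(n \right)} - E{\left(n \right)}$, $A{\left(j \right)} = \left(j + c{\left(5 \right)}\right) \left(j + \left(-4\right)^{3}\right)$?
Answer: $-712$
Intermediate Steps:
$L{\left(k \right)} = 5 + k$ ($L{\left(k \right)} = k + 5 = 5 + k$)
$A{\left(j \right)} = \left(-64 + j\right) \left(5 + j\right)$ ($A{\left(j \right)} = \left(j + 5\right) \left(j + \left(-4\right)^{3}\right) = \left(5 + j\right) \left(j - 64\right) = \left(5 + j\right) \left(-64 + j\right) = \left(-64 + j\right) \left(5 + j\right)$)
$X{\left(n \right)} = -16$ ($X{\left(n \right)} = -5 - 11 = -16$)
$A{\left(M{\left(L{\left(3 \right)} \right)} \right)} - X{\left(216 \right)} = \left(-320 + \left(5 + 3\right)^{2} - 59 \left(5 + 3\right)\right) - -16 = \left(-320 + 8^{2} - 472\right) + 16 = \left(-320 + 64 - 472\right) + 16 = -728 + 16 = -712$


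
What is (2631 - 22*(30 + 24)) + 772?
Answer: 2215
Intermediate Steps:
(2631 - 22*(30 + 24)) + 772 = (2631 - 22*54) + 772 = (2631 - 1188) + 772 = 1443 + 772 = 2215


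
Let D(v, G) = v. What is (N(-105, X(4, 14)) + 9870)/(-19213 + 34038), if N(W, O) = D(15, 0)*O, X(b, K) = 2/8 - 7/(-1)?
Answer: 7983/11860 ≈ 0.67310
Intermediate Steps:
X(b, K) = 29/4 (X(b, K) = 2*(⅛) - 7*(-1) = ¼ + 7 = 29/4)
N(W, O) = 15*O
(N(-105, X(4, 14)) + 9870)/(-19213 + 34038) = (15*(29/4) + 9870)/(-19213 + 34038) = (435/4 + 9870)/14825 = (39915/4)*(1/14825) = 7983/11860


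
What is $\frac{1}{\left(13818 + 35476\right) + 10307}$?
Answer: $\frac{1}{59601} \approx 1.6778 \cdot 10^{-5}$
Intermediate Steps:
$\frac{1}{\left(13818 + 35476\right) + 10307} = \frac{1}{49294 + 10307} = \frac{1}{59601}$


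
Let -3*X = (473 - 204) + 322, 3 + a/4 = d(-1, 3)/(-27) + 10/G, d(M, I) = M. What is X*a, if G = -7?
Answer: 654040/189 ≈ 3460.5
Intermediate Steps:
a = -3320/189 (a = -12 + 4*(-1/(-27) + 10/(-7)) = -12 + 4*(-1*(-1/27) + 10*(-1/7)) = -12 + 4*(1/27 - 10/7) = -12 + 4*(-263/189) = -12 - 1052/189 = -3320/189 ≈ -17.566)
X = -197 (X = -((473 - 204) + 322)/3 = -(269 + 322)/3 = -1/3*591 = -197)
X*a = -197*(-3320/189) = 654040/189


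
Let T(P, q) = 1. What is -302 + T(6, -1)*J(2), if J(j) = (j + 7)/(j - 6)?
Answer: -1217/4 ≈ -304.25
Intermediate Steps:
J(j) = (7 + j)/(-6 + j)
-302 + T(6, -1)*J(2) = -302 + 1*((7 + 2)/(-6 + 2)) = -302 + 1*(9/(-4)) = -302 + 1*(-¼*9) = -302 + 1*(-9/4) = -302 - 9/4 = -1217/4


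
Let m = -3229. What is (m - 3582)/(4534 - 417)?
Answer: -6811/4117 ≈ -1.6544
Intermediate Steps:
(m - 3582)/(4534 - 417) = (-3229 - 3582)/(4534 - 417) = -6811/4117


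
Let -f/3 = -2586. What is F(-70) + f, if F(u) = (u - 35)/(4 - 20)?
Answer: 124233/16 ≈ 7764.6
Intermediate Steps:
f = 7758 (f = -3*(-2586) = 7758)
F(u) = 35/16 - u/16 (F(u) = (-35 + u)/(-16) = (-35 + u)*(-1/16) = 35/16 - u/16)
F(-70) + f = (35/16 - 1/16*(-70)) + 7758 = (35/16 + 35/8) + 7758 = 105/16 + 7758 = 124233/16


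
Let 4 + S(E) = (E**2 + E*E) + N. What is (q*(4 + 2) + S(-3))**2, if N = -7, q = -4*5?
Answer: 12769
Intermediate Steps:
q = -20
S(E) = -11 + 2*E**2 (S(E) = -4 + ((E**2 + E*E) - 7) = -4 + ((E**2 + E**2) - 7) = -4 + (2*E**2 - 7) = -4 + (-7 + 2*E**2) = -11 + 2*E**2)
(q*(4 + 2) + S(-3))**2 = (-20*(4 + 2) + (-11 + 2*(-3)**2))**2 = (-20*6 + (-11 + 2*9))**2 = (-120 + (-11 + 18))**2 = (-120 + 7)**2 = (-113)**2 = 12769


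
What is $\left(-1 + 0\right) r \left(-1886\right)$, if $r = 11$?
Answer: $20746$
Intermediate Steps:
$\left(-1 + 0\right) r \left(-1886\right) = \left(-1 + 0\right) 11 \left(-1886\right) = \left(-1\right) 11 \left(-1886\right) = \left(-11\right) \left(-1886\right) = 20746$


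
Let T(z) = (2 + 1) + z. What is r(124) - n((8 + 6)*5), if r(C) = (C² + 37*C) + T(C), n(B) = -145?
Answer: 20236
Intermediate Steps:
T(z) = 3 + z
r(C) = 3 + C² + 38*C (r(C) = (C² + 37*C) + (3 + C) = 3 + C² + 38*C)
r(124) - n((8 + 6)*5) = (3 + 124² + 38*124) - 1*(-145) = (3 + 15376 + 4712) + 145 = 20091 + 145 = 20236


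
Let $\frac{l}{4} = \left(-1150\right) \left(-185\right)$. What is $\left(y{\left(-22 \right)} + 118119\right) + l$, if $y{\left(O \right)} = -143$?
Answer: $968976$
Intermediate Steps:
$l = 851000$ ($l = 4 \left(\left(-1150\right) \left(-185\right)\right) = 4 \cdot 212750 = 851000$)
$\left(y{\left(-22 \right)} + 118119\right) + l = \left(-143 + 118119\right) + 851000 = 117976 + 851000 = 968976$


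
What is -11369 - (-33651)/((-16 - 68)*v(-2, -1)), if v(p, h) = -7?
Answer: -2217107/196 ≈ -11312.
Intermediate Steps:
-11369 - (-33651)/((-16 - 68)*v(-2, -1)) = -11369 - (-33651)/((-16 - 68)*(-7)) = -11369 - (-33651)/((-84*(-7))) = -11369 - (-33651)/588 = -11369 - 1*(-11217/196) = -11369 + 11217/196 = -2217107/196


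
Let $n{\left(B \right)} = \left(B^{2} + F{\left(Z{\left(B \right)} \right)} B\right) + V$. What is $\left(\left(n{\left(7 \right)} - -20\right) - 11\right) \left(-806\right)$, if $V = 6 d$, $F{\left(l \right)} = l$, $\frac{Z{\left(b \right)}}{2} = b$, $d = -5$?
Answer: $-101556$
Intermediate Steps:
$Z{\left(b \right)} = 2 b$
$V = -30$ ($V = 6 \left(-5\right) = -30$)
$n{\left(B \right)} = -30 + 3 B^{2}$ ($n{\left(B \right)} = \left(B^{2} + 2 B B\right) - 30 = \left(B^{2} + 2 B^{2}\right) - 30 = 3 B^{2} - 30 = -30 + 3 B^{2}$)
$\left(\left(n{\left(7 \right)} - -20\right) - 11\right) \left(-806\right) = \left(\left(\left(-30 + 3 \cdot 7^{2}\right) - -20\right) - 11\right) \left(-806\right) = \left(\left(\left(-30 + 3 \cdot 49\right) + 20\right) + \left(-18 + 7\right)\right) \left(-806\right) = \left(\left(\left(-30 + 147\right) + 20\right) - 11\right) \left(-806\right) = \left(\left(117 + 20\right) - 11\right) \left(-806\right) = \left(137 - 11\right) \left(-806\right) = 126 \left(-806\right) = -101556$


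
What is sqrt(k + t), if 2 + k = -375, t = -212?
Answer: I*sqrt(589) ≈ 24.269*I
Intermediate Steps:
k = -377 (k = -2 - 375 = -377)
sqrt(k + t) = sqrt(-377 - 212) = sqrt(-589) = I*sqrt(589)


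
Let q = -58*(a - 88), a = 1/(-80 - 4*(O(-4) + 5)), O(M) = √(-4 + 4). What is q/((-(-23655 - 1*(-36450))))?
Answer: -255229/639750 ≈ -0.39895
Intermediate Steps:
O(M) = 0 (O(M) = √0 = 0)
a = -1/100 (a = 1/(-80 - 4*(0 + 5)) = 1/(-80 - 4*5) = 1/(-80 - 20) = 1/(-100) = -1/100 ≈ -0.010000)
q = 255229/50 (q = -58*(-1/100 - 88) = -58*(-8801/100) = 255229/50 ≈ 5104.6)
q/((-(-23655 - 1*(-36450)))) = 255229/(50*((-(-23655 - 1*(-36450))))) = 255229/(50*((-(-23655 + 36450)))) = 255229/(50*((-1*12795))) = (255229/50)/(-12795) = (255229/50)*(-1/12795) = -255229/639750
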